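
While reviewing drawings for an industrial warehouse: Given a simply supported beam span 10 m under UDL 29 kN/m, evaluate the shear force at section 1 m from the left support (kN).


R_A = w * L / 2 = 29 * 10 / 2 = 145.0 kN
V(x) = R_A - w * x = 145.0 - 29 * 1
= 116.0 kN

116.0 kN


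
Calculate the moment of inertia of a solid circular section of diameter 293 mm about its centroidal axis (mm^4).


r = d / 2 = 293 / 2 = 146.5 mm
I = pi * r^4 / 4 = pi * 146.5^4 / 4
= 361776522.7 mm^4

361776522.7 mm^4


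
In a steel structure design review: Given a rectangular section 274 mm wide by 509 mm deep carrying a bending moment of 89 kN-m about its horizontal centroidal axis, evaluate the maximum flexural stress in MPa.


I = b * h^3 / 12 = 274 * 509^3 / 12 = 3011082562.17 mm^4
y = h / 2 = 509 / 2 = 254.5 mm
M = 89 kN-m = 89000000.0 N-mm
sigma = M * y / I = 89000000.0 * 254.5 / 3011082562.17
= 7.52 MPa

7.52 MPa


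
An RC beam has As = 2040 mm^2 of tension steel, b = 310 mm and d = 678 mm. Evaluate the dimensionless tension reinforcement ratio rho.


rho = As / (b * d)
= 2040 / (310 * 678)
= 2040 / 210180
= 0.009706 (dimensionless)

0.009706 (dimensionless)


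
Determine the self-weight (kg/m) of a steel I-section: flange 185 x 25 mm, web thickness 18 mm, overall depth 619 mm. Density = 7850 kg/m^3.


A_flanges = 2 * 185 * 25 = 9250 mm^2
A_web = (619 - 2 * 25) * 18 = 10242 mm^2
A_total = 9250 + 10242 = 19492 mm^2 = 0.019492 m^2
Weight = rho * A = 7850 * 0.019492 = 153.0122 kg/m

153.0122 kg/m


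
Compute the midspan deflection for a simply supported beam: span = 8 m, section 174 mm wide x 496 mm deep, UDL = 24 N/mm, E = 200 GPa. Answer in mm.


I = 174 * 496^3 / 12 = 1769347072.0 mm^4
L = 8000.0 mm, w = 24 N/mm, E = 200000.0 MPa
delta = 5 * w * L^4 / (384 * E * I)
= 5 * 24 * 8000.0^4 / (384 * 200000.0 * 1769347072.0)
= 3.6172 mm

3.6172 mm


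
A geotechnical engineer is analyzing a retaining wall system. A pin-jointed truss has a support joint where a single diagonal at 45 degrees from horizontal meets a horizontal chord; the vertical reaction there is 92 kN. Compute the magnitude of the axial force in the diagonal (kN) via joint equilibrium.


At the joint, only the diagonal has a vertical component, so vertical equilibrium gives:
F * sin(45) = 92
F = 92 / sin(45)
= 92 / 0.707107
= 130.11 kN

130.11 kN


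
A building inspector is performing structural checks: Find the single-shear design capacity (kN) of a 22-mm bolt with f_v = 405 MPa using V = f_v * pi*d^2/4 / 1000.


A = pi * d^2 / 4 = pi * 22^2 / 4 = 380.1327 mm^2
V = f_v * A / 1000 = 405 * 380.1327 / 1000
= 153.9537 kN

153.9537 kN


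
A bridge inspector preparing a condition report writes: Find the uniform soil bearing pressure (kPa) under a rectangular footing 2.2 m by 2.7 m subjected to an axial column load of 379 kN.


A = 2.2 * 2.7 = 5.94 m^2
q = P / A = 379 / 5.94
= 63.8047 kPa

63.8047 kPa


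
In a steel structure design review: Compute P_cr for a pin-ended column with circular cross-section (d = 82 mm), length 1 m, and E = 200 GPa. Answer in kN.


I = pi * d^4 / 64 = 2219347.5 mm^4
L = 1000.0 mm
P_cr = pi^2 * E * I / L^2
= 9.8696 * 200000.0 * 2219347.5 / 1000.0^2
= 4380816.37 N = 4380.8164 kN

4380.8164 kN


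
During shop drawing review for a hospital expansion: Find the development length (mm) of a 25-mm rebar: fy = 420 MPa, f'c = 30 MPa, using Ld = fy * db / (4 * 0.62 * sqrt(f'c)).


Ld = (fy * db) / (4 * 0.62 * sqrt(f'c))
= (420 * 25) / (4 * 0.62 * sqrt(30))
= 10500 / 13.5835
= 773.0 mm

773.0 mm


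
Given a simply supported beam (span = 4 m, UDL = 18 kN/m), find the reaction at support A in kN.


Total load = w * L = 18 * 4 = 72 kN
By symmetry, each reaction R = total / 2 = 72 / 2 = 36.0 kN

36.0 kN


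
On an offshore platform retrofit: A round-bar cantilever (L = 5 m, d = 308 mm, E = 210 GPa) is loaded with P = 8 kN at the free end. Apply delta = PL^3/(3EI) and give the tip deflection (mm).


I = pi * d^4 / 64 = pi * 308^4 / 64 = 441746141.43 mm^4
L = 5000.0 mm, P = 8000.0 N, E = 210000.0 MPa
delta = P * L^3 / (3 * E * I)
= 8000.0 * 5000.0^3 / (3 * 210000.0 * 441746141.43)
= 3.5932 mm

3.5932 mm


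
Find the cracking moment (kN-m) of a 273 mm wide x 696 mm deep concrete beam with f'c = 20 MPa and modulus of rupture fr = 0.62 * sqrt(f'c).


fr = 0.62 * sqrt(20) = 0.62 * 4.4721 = 2.7727 MPa
I = 273 * 696^3 / 12 = 7670242944.0 mm^4
y_t = 348.0 mm
M_cr = fr * I / y_t = 2.7727 * 7670242944.0 / 348.0 N-mm
= 61.1134 kN-m

61.1134 kN-m


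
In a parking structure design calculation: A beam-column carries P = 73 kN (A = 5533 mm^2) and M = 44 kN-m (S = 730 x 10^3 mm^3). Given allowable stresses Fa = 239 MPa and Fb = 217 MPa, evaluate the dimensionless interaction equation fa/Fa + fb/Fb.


f_a = P / A = 73000.0 / 5533 = 13.1936 MPa
f_b = M / S = 44000000.0 / 730000.0 = 60.274 MPa
Ratio = f_a / Fa + f_b / Fb
= 13.1936 / 239 + 60.274 / 217
= 0.333 (dimensionless)

0.333 (dimensionless)


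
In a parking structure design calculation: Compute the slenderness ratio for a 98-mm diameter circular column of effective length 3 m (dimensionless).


Radius of gyration r = d / 4 = 98 / 4 = 24.5 mm
L_eff = 3000.0 mm
Slenderness ratio = L / r = 3000.0 / 24.5 = 122.45 (dimensionless)

122.45 (dimensionless)


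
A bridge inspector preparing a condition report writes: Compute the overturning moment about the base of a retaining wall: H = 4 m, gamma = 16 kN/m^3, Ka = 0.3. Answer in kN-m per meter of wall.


Pa = 0.5 * Ka * gamma * H^2
= 0.5 * 0.3 * 16 * 4^2
= 38.4 kN/m
Arm = H / 3 = 4 / 3 = 1.3333 m
Mo = Pa * arm = Pa * H / 3 = 38.4 * 4 / 3 = 51.2 kN-m/m

51.2 kN-m/m


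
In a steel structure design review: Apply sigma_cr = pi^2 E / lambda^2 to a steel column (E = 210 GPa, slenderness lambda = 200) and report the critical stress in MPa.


sigma_cr = pi^2 * E / lambda^2
= 9.8696 * 210000.0 / 200^2
= 9.8696 * 210000.0 / 40000
= 51.8154 MPa

51.8154 MPa


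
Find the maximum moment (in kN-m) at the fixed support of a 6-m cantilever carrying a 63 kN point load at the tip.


For a cantilever with a point load at the free end:
M_max = P * L = 63 * 6 = 378 kN-m

378 kN-m


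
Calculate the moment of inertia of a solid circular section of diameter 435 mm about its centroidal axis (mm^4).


r = d / 2 = 435 / 2 = 217.5 mm
I = pi * r^4 / 4 = pi * 217.5^4 / 4
= 1757627854.33 mm^4

1757627854.33 mm^4


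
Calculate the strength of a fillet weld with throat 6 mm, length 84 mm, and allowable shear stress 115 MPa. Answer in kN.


Strength = throat * length * allowable stress
= 6 * 84 * 115 N
= 57960 N
= 57.96 kN

57.96 kN


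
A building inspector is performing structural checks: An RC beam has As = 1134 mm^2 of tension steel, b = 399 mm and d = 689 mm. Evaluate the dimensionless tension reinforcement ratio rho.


rho = As / (b * d)
= 1134 / (399 * 689)
= 1134 / 274911
= 0.004125 (dimensionless)

0.004125 (dimensionless)


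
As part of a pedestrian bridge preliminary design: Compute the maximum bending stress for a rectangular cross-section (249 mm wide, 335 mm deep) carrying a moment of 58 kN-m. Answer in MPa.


I = b * h^3 / 12 = 249 * 335^3 / 12 = 780104031.25 mm^4
y = h / 2 = 335 / 2 = 167.5 mm
M = 58 kN-m = 58000000.0 N-mm
sigma = M * y / I = 58000000.0 * 167.5 / 780104031.25
= 12.45 MPa

12.45 MPa


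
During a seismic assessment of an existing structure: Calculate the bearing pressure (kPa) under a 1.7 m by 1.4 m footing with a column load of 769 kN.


A = 1.7 * 1.4 = 2.38 m^2
q = P / A = 769 / 2.38
= 323.1092 kPa

323.1092 kPa


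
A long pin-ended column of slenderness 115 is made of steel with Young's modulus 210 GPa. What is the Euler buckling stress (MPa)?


sigma_cr = pi^2 * E / lambda^2
= 9.8696 * 210000.0 / 115^2
= 9.8696 * 210000.0 / 13225
= 156.7196 MPa

156.7196 MPa


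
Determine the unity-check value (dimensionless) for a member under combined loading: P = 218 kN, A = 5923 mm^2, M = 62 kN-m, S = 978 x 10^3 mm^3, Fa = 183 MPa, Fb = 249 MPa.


f_a = P / A = 218000.0 / 5923 = 36.8057 MPa
f_b = M / S = 62000000.0 / 978000.0 = 63.3947 MPa
Ratio = f_a / Fa + f_b / Fb
= 36.8057 / 183 + 63.3947 / 249
= 0.4557 (dimensionless)

0.4557 (dimensionless)


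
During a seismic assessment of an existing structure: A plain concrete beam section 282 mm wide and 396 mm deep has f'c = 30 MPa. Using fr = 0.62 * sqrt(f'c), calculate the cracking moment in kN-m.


fr = 0.62 * sqrt(30) = 0.62 * 5.4772 = 3.3959 MPa
I = 282 * 396^3 / 12 = 1459329696.0 mm^4
y_t = 198.0 mm
M_cr = fr * I / y_t = 3.3959 * 1459329696.0 / 198.0 N-mm
= 25.0288 kN-m

25.0288 kN-m


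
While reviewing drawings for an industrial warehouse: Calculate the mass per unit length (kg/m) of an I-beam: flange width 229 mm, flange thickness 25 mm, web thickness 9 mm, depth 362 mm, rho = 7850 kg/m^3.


A_flanges = 2 * 229 * 25 = 11450 mm^2
A_web = (362 - 2 * 25) * 9 = 2808 mm^2
A_total = 11450 + 2808 = 14258 mm^2 = 0.014258 m^2
Weight = rho * A = 7850 * 0.014258 = 111.9253 kg/m

111.9253 kg/m


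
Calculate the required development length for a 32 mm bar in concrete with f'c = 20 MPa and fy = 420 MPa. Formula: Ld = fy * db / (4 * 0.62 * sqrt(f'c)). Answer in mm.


Ld = (fy * db) / (4 * 0.62 * sqrt(f'c))
= (420 * 32) / (4 * 0.62 * sqrt(20))
= 13440 / 11.0909
= 1211.8 mm

1211.8 mm


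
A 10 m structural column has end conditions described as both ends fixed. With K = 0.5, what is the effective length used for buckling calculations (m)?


L_eff = K * L
= 0.5 * 10
= 5.0 m

5.0 m


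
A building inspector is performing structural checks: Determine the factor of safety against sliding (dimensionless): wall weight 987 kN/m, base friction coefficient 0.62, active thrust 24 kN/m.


Resisting force = mu * W = 0.62 * 987 = 611.94 kN/m
FOS = Resisting / Driving = 611.94 / 24
= 25.4975 (dimensionless)

25.4975 (dimensionless)


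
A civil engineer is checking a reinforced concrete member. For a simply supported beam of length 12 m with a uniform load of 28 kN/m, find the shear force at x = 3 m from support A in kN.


R_A = w * L / 2 = 28 * 12 / 2 = 168.0 kN
V(x) = R_A - w * x = 168.0 - 28 * 3
= 84.0 kN

84.0 kN


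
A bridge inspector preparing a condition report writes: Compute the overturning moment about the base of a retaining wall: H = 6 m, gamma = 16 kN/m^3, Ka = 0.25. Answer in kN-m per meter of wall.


Pa = 0.5 * Ka * gamma * H^2
= 0.5 * 0.25 * 16 * 6^2
= 72.0 kN/m
Arm = H / 3 = 6 / 3 = 2.0 m
Mo = Pa * arm = Pa * H / 3 = 72.0 * 6 / 3 = 144.0 kN-m/m

144.0 kN-m/m


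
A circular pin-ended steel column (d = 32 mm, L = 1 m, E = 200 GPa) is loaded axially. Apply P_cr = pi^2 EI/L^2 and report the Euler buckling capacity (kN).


I = pi * d^4 / 64 = 51471.85 mm^4
L = 1000.0 mm
P_cr = pi^2 * E * I / L^2
= 9.8696 * 200000.0 * 51471.85 / 1000.0^2
= 101601.37 N = 101.6014 kN

101.6014 kN


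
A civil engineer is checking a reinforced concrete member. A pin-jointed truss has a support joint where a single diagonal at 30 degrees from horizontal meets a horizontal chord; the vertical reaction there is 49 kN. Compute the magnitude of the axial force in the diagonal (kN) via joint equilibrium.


At the joint, only the diagonal has a vertical component, so vertical equilibrium gives:
F * sin(30) = 49
F = 49 / sin(30)
= 49 / 0.5
= 98.0 kN

98.0 kN


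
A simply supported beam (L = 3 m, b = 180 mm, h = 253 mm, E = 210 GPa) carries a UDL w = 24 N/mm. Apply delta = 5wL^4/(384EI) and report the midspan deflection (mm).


I = 180 * 253^3 / 12 = 242914155.0 mm^4
L = 3000.0 mm, w = 24 N/mm, E = 210000.0 MPa
delta = 5 * w * L^4 / (384 * E * I)
= 5 * 24 * 3000.0^4 / (384 * 210000.0 * 242914155.0)
= 0.4962 mm

0.4962 mm


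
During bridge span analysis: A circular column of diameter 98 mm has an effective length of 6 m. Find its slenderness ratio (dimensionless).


Radius of gyration r = d / 4 = 98 / 4 = 24.5 mm
L_eff = 6000.0 mm
Slenderness ratio = L / r = 6000.0 / 24.5 = 244.9 (dimensionless)

244.9 (dimensionless)


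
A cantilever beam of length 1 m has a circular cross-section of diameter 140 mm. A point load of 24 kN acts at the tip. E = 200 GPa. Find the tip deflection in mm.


I = pi * d^4 / 64 = pi * 140^4 / 64 = 18857409.9 mm^4
L = 1000.0 mm, P = 24000.0 N, E = 200000.0 MPa
delta = P * L^3 / (3 * E * I)
= 24000.0 * 1000.0^3 / (3 * 200000.0 * 18857409.9)
= 2.1212 mm

2.1212 mm


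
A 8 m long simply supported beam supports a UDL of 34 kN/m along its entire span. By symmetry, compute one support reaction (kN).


Total load = w * L = 34 * 8 = 272 kN
By symmetry, each reaction R = total / 2 = 272 / 2 = 136.0 kN

136.0 kN


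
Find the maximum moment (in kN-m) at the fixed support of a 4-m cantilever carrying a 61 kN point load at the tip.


For a cantilever with a point load at the free end:
M_max = P * L = 61 * 4 = 244 kN-m

244 kN-m


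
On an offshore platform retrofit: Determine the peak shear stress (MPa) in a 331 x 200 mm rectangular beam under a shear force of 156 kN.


A = b * h = 331 * 200 = 66200 mm^2
V = 156 kN = 156000.0 N
tau_max = 1.5 * V / A = 1.5 * 156000.0 / 66200
= 3.5347 MPa

3.5347 MPa


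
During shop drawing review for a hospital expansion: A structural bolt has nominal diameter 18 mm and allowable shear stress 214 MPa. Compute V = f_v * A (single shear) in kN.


A = pi * d^2 / 4 = pi * 18^2 / 4 = 254.469 mm^2
V = f_v * A / 1000 = 214 * 254.469 / 1000
= 54.4564 kN

54.4564 kN


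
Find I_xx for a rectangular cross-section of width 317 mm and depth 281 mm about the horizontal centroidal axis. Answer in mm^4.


I = b * h^3 / 12
= 317 * 281^3 / 12
= 317 * 22188041 / 12
= 586134083.08 mm^4

586134083.08 mm^4


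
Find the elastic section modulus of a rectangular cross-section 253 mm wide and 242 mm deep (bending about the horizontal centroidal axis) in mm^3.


S = b * h^2 / 6
= 253 * 242^2 / 6
= 253 * 58564 / 6
= 2469448.67 mm^3

2469448.67 mm^3


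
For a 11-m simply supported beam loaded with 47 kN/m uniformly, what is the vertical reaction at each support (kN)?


Total load = w * L = 47 * 11 = 517 kN
By symmetry, each reaction R = total / 2 = 517 / 2 = 258.5 kN

258.5 kN


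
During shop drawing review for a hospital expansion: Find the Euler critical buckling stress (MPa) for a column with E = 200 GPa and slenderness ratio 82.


sigma_cr = pi^2 * E / lambda^2
= 9.8696 * 200000.0 / 82^2
= 9.8696 * 200000.0 / 6724
= 293.5635 MPa

293.5635 MPa


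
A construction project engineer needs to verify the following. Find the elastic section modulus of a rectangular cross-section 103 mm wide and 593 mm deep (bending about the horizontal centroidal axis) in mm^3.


S = b * h^2 / 6
= 103 * 593^2 / 6
= 103 * 351649 / 6
= 6036641.17 mm^3

6036641.17 mm^3


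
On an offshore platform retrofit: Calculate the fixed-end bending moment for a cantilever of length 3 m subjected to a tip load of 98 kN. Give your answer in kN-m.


For a cantilever with a point load at the free end:
M_max = P * L = 98 * 3 = 294 kN-m

294 kN-m


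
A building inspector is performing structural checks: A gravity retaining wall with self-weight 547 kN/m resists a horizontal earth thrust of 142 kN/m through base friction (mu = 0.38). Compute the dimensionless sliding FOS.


Resisting force = mu * W = 0.38 * 547 = 207.86 kN/m
FOS = Resisting / Driving = 207.86 / 142
= 1.4638 (dimensionless)

1.4638 (dimensionless)


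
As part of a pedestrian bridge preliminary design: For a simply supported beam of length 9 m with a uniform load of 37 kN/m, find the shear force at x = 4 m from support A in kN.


R_A = w * L / 2 = 37 * 9 / 2 = 166.5 kN
V(x) = R_A - w * x = 166.5 - 37 * 4
= 18.5 kN

18.5 kN


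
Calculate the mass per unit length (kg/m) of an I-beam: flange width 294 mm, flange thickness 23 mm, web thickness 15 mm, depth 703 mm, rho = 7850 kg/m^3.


A_flanges = 2 * 294 * 23 = 13524 mm^2
A_web = (703 - 2 * 23) * 15 = 9855 mm^2
A_total = 13524 + 9855 = 23379 mm^2 = 0.023379 m^2
Weight = rho * A = 7850 * 0.023379 = 183.5251 kg/m

183.5251 kg/m


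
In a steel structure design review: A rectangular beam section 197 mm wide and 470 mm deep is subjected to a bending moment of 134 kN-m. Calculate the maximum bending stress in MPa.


I = b * h^3 / 12 = 197 * 470^3 / 12 = 1704427583.33 mm^4
y = h / 2 = 470 / 2 = 235.0 mm
M = 134 kN-m = 134000000.0 N-mm
sigma = M * y / I = 134000000.0 * 235.0 / 1704427583.33
= 18.48 MPa

18.48 MPa


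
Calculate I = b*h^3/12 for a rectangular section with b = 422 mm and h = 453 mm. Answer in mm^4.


I = b * h^3 / 12
= 422 * 453^3 / 12
= 422 * 92959677 / 12
= 3269081974.5 mm^4

3269081974.5 mm^4


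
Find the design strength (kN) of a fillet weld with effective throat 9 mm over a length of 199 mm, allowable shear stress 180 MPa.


Strength = throat * length * allowable stress
= 9 * 199 * 180 N
= 322380 N
= 322.38 kN

322.38 kN


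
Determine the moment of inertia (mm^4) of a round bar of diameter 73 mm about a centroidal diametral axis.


r = d / 2 = 73 / 2 = 36.5 mm
I = pi * r^4 / 4 = pi * 36.5^4 / 4
= 1393995.4 mm^4

1393995.4 mm^4


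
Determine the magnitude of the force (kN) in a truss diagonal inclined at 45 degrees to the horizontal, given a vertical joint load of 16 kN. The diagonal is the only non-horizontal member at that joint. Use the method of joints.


At the joint, only the diagonal has a vertical component, so vertical equilibrium gives:
F * sin(45) = 16
F = 16 / sin(45)
= 16 / 0.707107
= 22.63 kN

22.63 kN


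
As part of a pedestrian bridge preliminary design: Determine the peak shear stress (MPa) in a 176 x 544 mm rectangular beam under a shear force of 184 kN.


A = b * h = 176 * 544 = 95744 mm^2
V = 184 kN = 184000.0 N
tau_max = 1.5 * V / A = 1.5 * 184000.0 / 95744
= 2.8827 MPa

2.8827 MPa


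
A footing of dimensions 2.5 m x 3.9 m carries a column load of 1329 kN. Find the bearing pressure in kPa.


A = 2.5 * 3.9 = 9.75 m^2
q = P / A = 1329 / 9.75
= 136.3077 kPa

136.3077 kPa


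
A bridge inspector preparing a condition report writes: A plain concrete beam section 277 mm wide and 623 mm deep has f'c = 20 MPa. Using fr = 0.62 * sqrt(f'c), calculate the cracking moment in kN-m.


fr = 0.62 * sqrt(20) = 0.62 * 4.4721 = 2.7727 MPa
I = 277 * 623^3 / 12 = 5581650804.92 mm^4
y_t = 311.5 mm
M_cr = fr * I / y_t = 2.7727 * 5581650804.92 / 311.5 N-mm
= 49.6834 kN-m

49.6834 kN-m


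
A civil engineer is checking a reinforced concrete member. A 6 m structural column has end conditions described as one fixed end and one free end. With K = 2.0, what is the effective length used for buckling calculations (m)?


L_eff = K * L
= 2.0 * 6
= 12.0 m

12.0 m


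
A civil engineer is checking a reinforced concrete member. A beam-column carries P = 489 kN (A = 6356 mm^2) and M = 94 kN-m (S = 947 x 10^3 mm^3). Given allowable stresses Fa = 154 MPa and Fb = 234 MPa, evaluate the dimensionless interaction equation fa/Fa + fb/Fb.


f_a = P / A = 489000.0 / 6356 = 76.9352 MPa
f_b = M / S = 94000000.0 / 947000.0 = 99.2608 MPa
Ratio = f_a / Fa + f_b / Fb
= 76.9352 / 154 + 99.2608 / 234
= 0.9238 (dimensionless)

0.9238 (dimensionless)


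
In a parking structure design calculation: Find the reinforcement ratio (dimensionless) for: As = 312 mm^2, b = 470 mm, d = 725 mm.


rho = As / (b * d)
= 312 / (470 * 725)
= 312 / 340750
= 0.000916 (dimensionless)

0.000916 (dimensionless)


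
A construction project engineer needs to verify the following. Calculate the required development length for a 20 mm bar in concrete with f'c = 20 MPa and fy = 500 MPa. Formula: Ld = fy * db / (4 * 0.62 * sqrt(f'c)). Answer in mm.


Ld = (fy * db) / (4 * 0.62 * sqrt(f'c))
= (500 * 20) / (4 * 0.62 * sqrt(20))
= 10000 / 11.0909
= 901.64 mm

901.64 mm


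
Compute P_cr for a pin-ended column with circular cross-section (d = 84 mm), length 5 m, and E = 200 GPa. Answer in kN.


I = pi * d^4 / 64 = 2443920.32 mm^4
L = 5000.0 mm
P_cr = pi^2 * E * I / L^2
= 9.8696 * 200000.0 * 2443920.32 / 5000.0^2
= 192964.21 N = 192.9642 kN

192.9642 kN


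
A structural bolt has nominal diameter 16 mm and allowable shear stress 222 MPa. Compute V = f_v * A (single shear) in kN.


A = pi * d^2 / 4 = pi * 16^2 / 4 = 201.0619 mm^2
V = f_v * A / 1000 = 222 * 201.0619 / 1000
= 44.6357 kN

44.6357 kN


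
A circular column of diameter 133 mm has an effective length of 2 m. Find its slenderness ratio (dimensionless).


Radius of gyration r = d / 4 = 133 / 4 = 33.25 mm
L_eff = 2000.0 mm
Slenderness ratio = L / r = 2000.0 / 33.25 = 60.15 (dimensionless)

60.15 (dimensionless)


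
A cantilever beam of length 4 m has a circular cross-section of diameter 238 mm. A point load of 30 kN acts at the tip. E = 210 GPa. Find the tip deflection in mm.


I = pi * d^4 / 64 = pi * 238^4 / 64 = 157498973.25 mm^4
L = 4000.0 mm, P = 30000.0 N, E = 210000.0 MPa
delta = P * L^3 / (3 * E * I)
= 30000.0 * 4000.0^3 / (3 * 210000.0 * 157498973.25)
= 19.3501 mm

19.3501 mm


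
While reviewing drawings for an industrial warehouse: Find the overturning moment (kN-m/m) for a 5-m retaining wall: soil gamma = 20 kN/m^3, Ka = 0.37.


Pa = 0.5 * Ka * gamma * H^2
= 0.5 * 0.37 * 20 * 5^2
= 92.5 kN/m
Arm = H / 3 = 5 / 3 = 1.6667 m
Mo = Pa * arm = Pa * H / 3 = 92.5 * 5 / 3 = 154.1667 kN-m/m

154.1667 kN-m/m


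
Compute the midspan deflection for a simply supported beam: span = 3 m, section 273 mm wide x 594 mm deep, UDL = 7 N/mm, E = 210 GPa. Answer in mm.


I = 273 * 594^3 / 12 = 4768049286.0 mm^4
L = 3000.0 mm, w = 7 N/mm, E = 210000.0 MPa
delta = 5 * w * L^4 / (384 * E * I)
= 5 * 7 * 3000.0^4 / (384 * 210000.0 * 4768049286.0)
= 0.0074 mm

0.0074 mm


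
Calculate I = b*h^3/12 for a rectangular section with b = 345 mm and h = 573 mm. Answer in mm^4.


I = b * h^3 / 12
= 345 * 573^3 / 12
= 345 * 188132517 / 12
= 5408809863.75 mm^4

5408809863.75 mm^4


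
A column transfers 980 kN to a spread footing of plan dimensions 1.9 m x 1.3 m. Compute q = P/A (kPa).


A = 1.9 * 1.3 = 2.47 m^2
q = P / A = 980 / 2.47
= 396.7611 kPa

396.7611 kPa


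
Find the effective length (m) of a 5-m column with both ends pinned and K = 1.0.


L_eff = K * L
= 1.0 * 5
= 5.0 m

5.0 m


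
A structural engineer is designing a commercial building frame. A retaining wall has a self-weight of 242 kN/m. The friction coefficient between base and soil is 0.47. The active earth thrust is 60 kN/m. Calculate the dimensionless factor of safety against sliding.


Resisting force = mu * W = 0.47 * 242 = 113.74 kN/m
FOS = Resisting / Driving = 113.74 / 60
= 1.8957 (dimensionless)

1.8957 (dimensionless)


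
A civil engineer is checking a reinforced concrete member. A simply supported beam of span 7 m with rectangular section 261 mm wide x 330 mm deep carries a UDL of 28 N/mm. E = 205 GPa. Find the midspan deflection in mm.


I = 261 * 330^3 / 12 = 781629750.0 mm^4
L = 7000.0 mm, w = 28 N/mm, E = 205000.0 MPa
delta = 5 * w * L^4 / (384 * E * I)
= 5 * 28 * 7000.0^4 / (384 * 205000.0 * 781629750.0)
= 5.463 mm

5.463 mm


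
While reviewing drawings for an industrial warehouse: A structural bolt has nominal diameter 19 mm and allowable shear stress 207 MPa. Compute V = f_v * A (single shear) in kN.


A = pi * d^2 / 4 = pi * 19^2 / 4 = 283.5287 mm^2
V = f_v * A / 1000 = 207 * 283.5287 / 1000
= 58.6904 kN

58.6904 kN


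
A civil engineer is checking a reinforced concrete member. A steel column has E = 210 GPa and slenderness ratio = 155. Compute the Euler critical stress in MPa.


sigma_cr = pi^2 * E / lambda^2
= 9.8696 * 210000.0 / 155^2
= 9.8696 * 210000.0 / 24025
= 86.2692 MPa

86.2692 MPa


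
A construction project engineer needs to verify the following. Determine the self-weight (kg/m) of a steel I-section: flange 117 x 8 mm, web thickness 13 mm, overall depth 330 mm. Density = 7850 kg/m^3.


A_flanges = 2 * 117 * 8 = 1872 mm^2
A_web = (330 - 2 * 8) * 13 = 4082 mm^2
A_total = 1872 + 4082 = 5954 mm^2 = 0.005954 m^2
Weight = rho * A = 7850 * 0.005954 = 46.7389 kg/m

46.7389 kg/m


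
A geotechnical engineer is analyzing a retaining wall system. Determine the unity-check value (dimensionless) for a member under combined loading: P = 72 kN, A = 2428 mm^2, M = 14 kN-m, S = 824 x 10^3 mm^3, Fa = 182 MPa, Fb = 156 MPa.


f_a = P / A = 72000.0 / 2428 = 29.654 MPa
f_b = M / S = 14000000.0 / 824000.0 = 16.9903 MPa
Ratio = f_a / Fa + f_b / Fb
= 29.654 / 182 + 16.9903 / 156
= 0.2718 (dimensionless)

0.2718 (dimensionless)


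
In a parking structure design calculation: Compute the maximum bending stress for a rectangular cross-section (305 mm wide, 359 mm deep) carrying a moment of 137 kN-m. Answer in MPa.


I = b * h^3 / 12 = 305 * 359^3 / 12 = 1175985424.58 mm^4
y = h / 2 = 359 / 2 = 179.5 mm
M = 137 kN-m = 137000000.0 N-mm
sigma = M * y / I = 137000000.0 * 179.5 / 1175985424.58
= 20.91 MPa

20.91 MPa


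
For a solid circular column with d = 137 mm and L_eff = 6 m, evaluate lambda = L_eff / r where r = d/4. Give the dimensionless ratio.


Radius of gyration r = d / 4 = 137 / 4 = 34.25 mm
L_eff = 6000.0 mm
Slenderness ratio = L / r = 6000.0 / 34.25 = 175.18 (dimensionless)

175.18 (dimensionless)


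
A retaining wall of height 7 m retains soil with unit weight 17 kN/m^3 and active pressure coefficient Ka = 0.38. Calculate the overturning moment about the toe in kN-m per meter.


Pa = 0.5 * Ka * gamma * H^2
= 0.5 * 0.38 * 17 * 7^2
= 158.27 kN/m
Arm = H / 3 = 7 / 3 = 2.3333 m
Mo = Pa * arm = Pa * H / 3 = 158.27 * 7 / 3 = 369.2967 kN-m/m

369.2967 kN-m/m


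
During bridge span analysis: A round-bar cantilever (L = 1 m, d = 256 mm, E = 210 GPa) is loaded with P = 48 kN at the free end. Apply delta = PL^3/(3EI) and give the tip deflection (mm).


I = pi * d^4 / 64 = pi * 256^4 / 64 = 210828714.13 mm^4
L = 1000.0 mm, P = 48000.0 N, E = 210000.0 MPa
delta = P * L^3 / (3 * E * I)
= 48000.0 * 1000.0^3 / (3 * 210000.0 * 210828714.13)
= 0.3614 mm

0.3614 mm


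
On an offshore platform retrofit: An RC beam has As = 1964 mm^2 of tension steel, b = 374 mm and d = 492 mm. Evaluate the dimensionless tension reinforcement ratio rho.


rho = As / (b * d)
= 1964 / (374 * 492)
= 1964 / 184008
= 0.010673 (dimensionless)

0.010673 (dimensionless)


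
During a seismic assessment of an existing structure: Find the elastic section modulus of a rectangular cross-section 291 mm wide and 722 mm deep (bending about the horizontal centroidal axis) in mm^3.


S = b * h^2 / 6
= 291 * 722^2 / 6
= 291 * 521284 / 6
= 25282274.0 mm^3

25282274.0 mm^3


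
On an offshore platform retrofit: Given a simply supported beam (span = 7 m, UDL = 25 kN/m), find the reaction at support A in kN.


Total load = w * L = 25 * 7 = 175 kN
By symmetry, each reaction R = total / 2 = 175 / 2 = 87.5 kN

87.5 kN


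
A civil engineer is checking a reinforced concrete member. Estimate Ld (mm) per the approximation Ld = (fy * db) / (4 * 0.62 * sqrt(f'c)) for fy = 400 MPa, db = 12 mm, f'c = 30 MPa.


Ld = (fy * db) / (4 * 0.62 * sqrt(f'c))
= (400 * 12) / (4 * 0.62 * sqrt(30))
= 4800 / 13.5835
= 353.37 mm

353.37 mm


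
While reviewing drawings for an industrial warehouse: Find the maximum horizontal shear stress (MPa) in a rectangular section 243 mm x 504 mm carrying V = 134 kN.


A = b * h = 243 * 504 = 122472 mm^2
V = 134 kN = 134000.0 N
tau_max = 1.5 * V / A = 1.5 * 134000.0 / 122472
= 1.6412 MPa

1.6412 MPa


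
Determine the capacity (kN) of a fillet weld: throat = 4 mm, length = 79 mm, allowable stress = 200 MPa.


Strength = throat * length * allowable stress
= 4 * 79 * 200 N
= 63200 N
= 63.2 kN

63.2 kN


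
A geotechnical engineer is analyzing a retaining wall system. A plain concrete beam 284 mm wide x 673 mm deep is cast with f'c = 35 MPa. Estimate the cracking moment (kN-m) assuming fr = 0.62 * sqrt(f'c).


fr = 0.62 * sqrt(35) = 0.62 * 5.9161 = 3.668 MPa
I = 284 * 673^3 / 12 = 7214102135.67 mm^4
y_t = 336.5 mm
M_cr = fr * I / y_t = 3.668 * 7214102135.67 / 336.5 N-mm
= 78.6363 kN-m

78.6363 kN-m


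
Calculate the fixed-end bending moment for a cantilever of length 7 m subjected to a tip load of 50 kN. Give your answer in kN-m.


For a cantilever with a point load at the free end:
M_max = P * L = 50 * 7 = 350 kN-m

350 kN-m


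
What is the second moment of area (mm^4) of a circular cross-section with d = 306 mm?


r = d / 2 = 306 / 2 = 153.0 mm
I = pi * r^4 / 4 = pi * 153.0^4 / 4
= 430383491.67 mm^4

430383491.67 mm^4


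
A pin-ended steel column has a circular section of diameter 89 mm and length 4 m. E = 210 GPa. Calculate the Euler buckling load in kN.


I = pi * d^4 / 64 = 3079852.55 mm^4
L = 4000.0 mm
P_cr = pi^2 * E * I / L^2
= 9.8696 * 210000.0 * 3079852.55 / 4000.0^2
= 398959.66 N = 398.9597 kN

398.9597 kN


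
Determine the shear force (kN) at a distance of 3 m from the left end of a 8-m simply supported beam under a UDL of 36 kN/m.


R_A = w * L / 2 = 36 * 8 / 2 = 144.0 kN
V(x) = R_A - w * x = 144.0 - 36 * 3
= 36.0 kN

36.0 kN


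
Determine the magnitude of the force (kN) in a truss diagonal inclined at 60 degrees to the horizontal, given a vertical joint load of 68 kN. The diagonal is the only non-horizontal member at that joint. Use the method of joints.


At the joint, only the diagonal has a vertical component, so vertical equilibrium gives:
F * sin(60) = 68
F = 68 / sin(60)
= 68 / 0.866025
= 78.52 kN

78.52 kN


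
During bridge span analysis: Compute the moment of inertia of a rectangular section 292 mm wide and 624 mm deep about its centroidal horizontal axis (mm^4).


I = b * h^3 / 12
= 292 * 624^3 / 12
= 292 * 242970624 / 12
= 5912285184.0 mm^4

5912285184.0 mm^4


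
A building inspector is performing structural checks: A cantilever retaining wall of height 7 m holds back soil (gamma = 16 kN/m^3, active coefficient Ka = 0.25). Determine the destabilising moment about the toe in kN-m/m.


Pa = 0.5 * Ka * gamma * H^2
= 0.5 * 0.25 * 16 * 7^2
= 98.0 kN/m
Arm = H / 3 = 7 / 3 = 2.3333 m
Mo = Pa * arm = Pa * H / 3 = 98.0 * 7 / 3 = 228.6667 kN-m/m

228.6667 kN-m/m


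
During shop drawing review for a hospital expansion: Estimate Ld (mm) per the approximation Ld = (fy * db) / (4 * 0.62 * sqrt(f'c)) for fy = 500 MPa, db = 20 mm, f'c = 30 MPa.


Ld = (fy * db) / (4 * 0.62 * sqrt(f'c))
= (500 * 20) / (4 * 0.62 * sqrt(30))
= 10000 / 13.5835
= 736.19 mm

736.19 mm


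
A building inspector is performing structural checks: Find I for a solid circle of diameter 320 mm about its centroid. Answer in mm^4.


r = d / 2 = 320 / 2 = 160.0 mm
I = pi * r^4 / 4 = pi * 160.0^4 / 4
= 514718540.36 mm^4

514718540.36 mm^4


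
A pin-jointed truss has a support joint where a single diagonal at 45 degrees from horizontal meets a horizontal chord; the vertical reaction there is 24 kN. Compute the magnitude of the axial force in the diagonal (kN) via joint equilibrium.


At the joint, only the diagonal has a vertical component, so vertical equilibrium gives:
F * sin(45) = 24
F = 24 / sin(45)
= 24 / 0.707107
= 33.94 kN

33.94 kN


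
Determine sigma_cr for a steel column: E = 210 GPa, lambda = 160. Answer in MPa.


sigma_cr = pi^2 * E / lambda^2
= 9.8696 * 210000.0 / 160^2
= 9.8696 * 210000.0 / 25600
= 80.9616 MPa

80.9616 MPa


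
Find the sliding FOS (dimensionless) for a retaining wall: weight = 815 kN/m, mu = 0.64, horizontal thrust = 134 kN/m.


Resisting force = mu * W = 0.64 * 815 = 521.6 kN/m
FOS = Resisting / Driving = 521.6 / 134
= 3.8925 (dimensionless)

3.8925 (dimensionless)


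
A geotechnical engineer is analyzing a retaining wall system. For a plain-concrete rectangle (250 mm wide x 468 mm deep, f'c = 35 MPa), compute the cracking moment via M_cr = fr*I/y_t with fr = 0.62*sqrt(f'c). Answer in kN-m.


fr = 0.62 * sqrt(35) = 0.62 * 5.9161 = 3.668 MPa
I = 250 * 468^3 / 12 = 2135484000.0 mm^4
y_t = 234.0 mm
M_cr = fr * I / y_t = 3.668 * 2135484000.0 / 234.0 N-mm
= 33.4739 kN-m

33.4739 kN-m


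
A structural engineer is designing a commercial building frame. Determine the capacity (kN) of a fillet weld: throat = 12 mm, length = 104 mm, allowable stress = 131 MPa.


Strength = throat * length * allowable stress
= 12 * 104 * 131 N
= 163488 N
= 163.49 kN

163.49 kN


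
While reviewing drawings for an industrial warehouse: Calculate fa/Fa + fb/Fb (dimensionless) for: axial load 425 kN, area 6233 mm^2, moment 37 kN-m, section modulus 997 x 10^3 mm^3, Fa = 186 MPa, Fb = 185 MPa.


f_a = P / A = 425000.0 / 6233 = 68.1855 MPa
f_b = M / S = 37000000.0 / 997000.0 = 37.1113 MPa
Ratio = f_a / Fa + f_b / Fb
= 68.1855 / 186 + 37.1113 / 185
= 0.5672 (dimensionless)

0.5672 (dimensionless)


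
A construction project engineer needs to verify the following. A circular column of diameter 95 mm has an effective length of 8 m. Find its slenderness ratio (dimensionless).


Radius of gyration r = d / 4 = 95 / 4 = 23.75 mm
L_eff = 8000.0 mm
Slenderness ratio = L / r = 8000.0 / 23.75 = 336.84 (dimensionless)

336.84 (dimensionless)


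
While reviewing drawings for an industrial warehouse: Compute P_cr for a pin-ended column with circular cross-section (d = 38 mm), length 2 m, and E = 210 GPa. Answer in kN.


I = pi * d^4 / 64 = 102353.87 mm^4
L = 2000.0 mm
P_cr = pi^2 * E * I / L^2
= 9.8696 * 210000.0 * 102353.87 / 2000.0^2
= 53035.09 N = 53.0351 kN

53.0351 kN


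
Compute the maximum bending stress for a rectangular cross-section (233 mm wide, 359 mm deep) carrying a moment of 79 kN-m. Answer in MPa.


I = b * h^3 / 12 = 233 * 359^3 / 12 = 898375750.58 mm^4
y = h / 2 = 359 / 2 = 179.5 mm
M = 79 kN-m = 79000000.0 N-mm
sigma = M * y / I = 79000000.0 * 179.5 / 898375750.58
= 15.78 MPa

15.78 MPa


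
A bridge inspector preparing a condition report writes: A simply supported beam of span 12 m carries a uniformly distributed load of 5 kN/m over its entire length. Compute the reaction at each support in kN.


Total load = w * L = 5 * 12 = 60 kN
By symmetry, each reaction R = total / 2 = 60 / 2 = 30.0 kN

30.0 kN


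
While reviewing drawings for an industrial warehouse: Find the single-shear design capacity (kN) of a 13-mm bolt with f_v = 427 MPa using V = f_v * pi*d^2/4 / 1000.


A = pi * d^2 / 4 = pi * 13^2 / 4 = 132.7323 mm^2
V = f_v * A / 1000 = 427 * 132.7323 / 1000
= 56.6767 kN

56.6767 kN


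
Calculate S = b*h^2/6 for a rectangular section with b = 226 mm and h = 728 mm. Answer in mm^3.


S = b * h^2 / 6
= 226 * 728^2 / 6
= 226 * 529984 / 6
= 19962730.67 mm^3

19962730.67 mm^3


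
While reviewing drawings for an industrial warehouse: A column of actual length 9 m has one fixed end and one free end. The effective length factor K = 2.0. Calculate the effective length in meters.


L_eff = K * L
= 2.0 * 9
= 18.0 m

18.0 m


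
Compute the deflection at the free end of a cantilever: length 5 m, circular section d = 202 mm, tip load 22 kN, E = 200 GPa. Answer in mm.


I = pi * d^4 / 64 = pi * 202^4 / 64 = 81728847.83 mm^4
L = 5000.0 mm, P = 22000.0 N, E = 200000.0 MPa
delta = P * L^3 / (3 * E * I)
= 22000.0 * 5000.0^3 / (3 * 200000.0 * 81728847.83)
= 56.0797 mm

56.0797 mm


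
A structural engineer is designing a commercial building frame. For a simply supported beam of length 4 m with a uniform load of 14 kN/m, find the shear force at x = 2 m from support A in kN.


R_A = w * L / 2 = 14 * 4 / 2 = 28.0 kN
V(x) = R_A - w * x = 28.0 - 14 * 2
= 0.0 kN

0.0 kN


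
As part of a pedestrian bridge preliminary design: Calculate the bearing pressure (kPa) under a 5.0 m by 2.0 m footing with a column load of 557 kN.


A = 5.0 * 2.0 = 10.0 m^2
q = P / A = 557 / 10.0
= 55.7 kPa

55.7 kPa


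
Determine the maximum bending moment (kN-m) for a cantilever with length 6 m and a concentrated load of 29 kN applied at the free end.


For a cantilever with a point load at the free end:
M_max = P * L = 29 * 6 = 174 kN-m

174 kN-m


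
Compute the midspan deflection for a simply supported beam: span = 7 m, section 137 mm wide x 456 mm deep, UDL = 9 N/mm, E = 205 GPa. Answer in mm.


I = 137 * 456^3 / 12 = 1082514816.0 mm^4
L = 7000.0 mm, w = 9 N/mm, E = 205000.0 MPa
delta = 5 * w * L^4 / (384 * E * I)
= 5 * 9 * 7000.0^4 / (384 * 205000.0 * 1082514816.0)
= 1.2679 mm

1.2679 mm


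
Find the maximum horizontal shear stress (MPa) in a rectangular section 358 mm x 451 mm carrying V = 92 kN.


A = b * h = 358 * 451 = 161458 mm^2
V = 92 kN = 92000.0 N
tau_max = 1.5 * V / A = 1.5 * 92000.0 / 161458
= 0.8547 MPa

0.8547 MPa


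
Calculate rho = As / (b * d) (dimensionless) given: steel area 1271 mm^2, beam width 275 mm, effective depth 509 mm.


rho = As / (b * d)
= 1271 / (275 * 509)
= 1271 / 139975
= 0.00908 (dimensionless)

0.00908 (dimensionless)


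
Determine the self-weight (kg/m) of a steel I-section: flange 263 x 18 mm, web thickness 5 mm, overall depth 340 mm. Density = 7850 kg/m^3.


A_flanges = 2 * 263 * 18 = 9468 mm^2
A_web = (340 - 2 * 18) * 5 = 1520 mm^2
A_total = 9468 + 1520 = 10988 mm^2 = 0.010988 m^2
Weight = rho * A = 7850 * 0.010988 = 86.2558 kg/m

86.2558 kg/m


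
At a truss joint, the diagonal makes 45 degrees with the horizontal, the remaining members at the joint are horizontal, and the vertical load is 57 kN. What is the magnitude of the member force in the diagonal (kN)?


At the joint, only the diagonal has a vertical component, so vertical equilibrium gives:
F * sin(45) = 57
F = 57 / sin(45)
= 57 / 0.707107
= 80.61 kN

80.61 kN


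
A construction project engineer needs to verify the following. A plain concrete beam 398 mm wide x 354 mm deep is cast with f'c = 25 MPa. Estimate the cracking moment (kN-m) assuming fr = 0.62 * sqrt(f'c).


fr = 0.62 * sqrt(25) = 0.62 * 5.0 = 3.1 MPa
I = 398 * 354^3 / 12 = 1471335156.0 mm^4
y_t = 177.0 mm
M_cr = fr * I / y_t = 3.1 * 1471335156.0 / 177.0 N-mm
= 25.7691 kN-m

25.7691 kN-m


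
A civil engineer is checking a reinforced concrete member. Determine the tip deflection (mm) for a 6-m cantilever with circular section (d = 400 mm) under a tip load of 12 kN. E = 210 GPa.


I = pi * d^4 / 64 = pi * 400^4 / 64 = 1256637061.44 mm^4
L = 6000.0 mm, P = 12000.0 N, E = 210000.0 MPa
delta = P * L^3 / (3 * E * I)
= 12000.0 * 6000.0^3 / (3 * 210000.0 * 1256637061.44)
= 3.274 mm

3.274 mm


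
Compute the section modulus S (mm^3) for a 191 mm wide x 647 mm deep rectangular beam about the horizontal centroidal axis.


S = b * h^2 / 6
= 191 * 647^2 / 6
= 191 * 418609 / 6
= 13325719.83 mm^3

13325719.83 mm^3


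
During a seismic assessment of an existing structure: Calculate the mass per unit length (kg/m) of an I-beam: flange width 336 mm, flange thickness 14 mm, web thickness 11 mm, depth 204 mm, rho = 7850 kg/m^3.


A_flanges = 2 * 336 * 14 = 9408 mm^2
A_web = (204 - 2 * 14) * 11 = 1936 mm^2
A_total = 9408 + 1936 = 11344 mm^2 = 0.011344 m^2
Weight = rho * A = 7850 * 0.011344 = 89.0504 kg/m

89.0504 kg/m


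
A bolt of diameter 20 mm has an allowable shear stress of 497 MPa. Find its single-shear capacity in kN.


A = pi * d^2 / 4 = pi * 20^2 / 4 = 314.1593 mm^2
V = f_v * A / 1000 = 497 * 314.1593 / 1000
= 156.1372 kN

156.1372 kN


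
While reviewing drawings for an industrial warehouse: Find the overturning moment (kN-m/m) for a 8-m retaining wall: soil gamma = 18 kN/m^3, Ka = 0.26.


Pa = 0.5 * Ka * gamma * H^2
= 0.5 * 0.26 * 18 * 8^2
= 149.76 kN/m
Arm = H / 3 = 8 / 3 = 2.6667 m
Mo = Pa * arm = Pa * H / 3 = 149.76 * 8 / 3 = 399.36 kN-m/m

399.36 kN-m/m


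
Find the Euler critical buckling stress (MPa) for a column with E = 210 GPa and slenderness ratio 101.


sigma_cr = pi^2 * E / lambda^2
= 9.8696 * 210000.0 / 101^2
= 9.8696 * 210000.0 / 10201
= 203.1778 MPa

203.1778 MPa


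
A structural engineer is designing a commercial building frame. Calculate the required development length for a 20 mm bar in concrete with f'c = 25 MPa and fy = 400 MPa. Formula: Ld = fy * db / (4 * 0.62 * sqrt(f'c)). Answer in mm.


Ld = (fy * db) / (4 * 0.62 * sqrt(f'c))
= (400 * 20) / (4 * 0.62 * sqrt(25))
= 8000 / 12.4
= 645.16 mm

645.16 mm
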